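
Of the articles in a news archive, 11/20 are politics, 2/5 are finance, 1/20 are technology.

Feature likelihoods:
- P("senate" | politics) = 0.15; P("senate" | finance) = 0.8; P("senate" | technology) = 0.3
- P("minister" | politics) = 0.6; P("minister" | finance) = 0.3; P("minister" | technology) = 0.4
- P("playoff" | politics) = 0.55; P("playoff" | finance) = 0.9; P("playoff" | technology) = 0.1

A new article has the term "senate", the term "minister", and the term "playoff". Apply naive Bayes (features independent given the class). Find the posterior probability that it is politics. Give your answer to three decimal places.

0.238

politics: 0.55 × 0.15 × 0.6 × 0.55 = 0.027225
finance: 0.4 × 0.8 × 0.3 × 0.9 = 0.0864
technology: 0.05 × 0.3 × 0.4 × 0.1 = 0.0006
P(politics | x) = 0.027225 / 0.114225 ≈ 0.238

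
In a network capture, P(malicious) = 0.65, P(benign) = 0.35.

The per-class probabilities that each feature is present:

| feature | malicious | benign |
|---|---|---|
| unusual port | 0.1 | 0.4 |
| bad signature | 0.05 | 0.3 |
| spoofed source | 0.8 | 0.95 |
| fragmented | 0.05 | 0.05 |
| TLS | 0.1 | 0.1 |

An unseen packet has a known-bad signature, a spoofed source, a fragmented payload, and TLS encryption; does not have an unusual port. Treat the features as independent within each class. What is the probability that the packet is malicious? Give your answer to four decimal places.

malicious: 0.65 × (1−0.1) × 0.05 × 0.8 × 0.05 × 0.1 = 0.000117
benign: 0.35 × (1−0.4) × 0.3 × 0.95 × 0.05 × 0.1 = 0.00029925
P(malicious | x) = 0.000117 / 0.00041625 ≈ 0.2811

0.2811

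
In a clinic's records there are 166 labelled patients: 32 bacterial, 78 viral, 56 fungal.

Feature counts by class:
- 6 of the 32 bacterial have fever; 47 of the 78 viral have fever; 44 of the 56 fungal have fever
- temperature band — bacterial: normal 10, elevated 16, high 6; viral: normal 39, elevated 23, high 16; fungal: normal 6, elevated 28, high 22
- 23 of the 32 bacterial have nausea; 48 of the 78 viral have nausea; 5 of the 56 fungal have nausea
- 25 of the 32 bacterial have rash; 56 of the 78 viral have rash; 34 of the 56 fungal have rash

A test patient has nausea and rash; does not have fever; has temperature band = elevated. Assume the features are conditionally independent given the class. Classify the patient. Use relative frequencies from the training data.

bacterial

bacterial: (32/166) × (26/32) × (16/32) × (23/32) × (25/32) ≈ 0.0439747
viral: (78/166) × (31/78) × (23/78) × (48/78) × (56/78) ≈ 0.0243291
fungal: (56/166) × (12/56) × (28/56) × (5/56) × (34/56) ≈ 0.00195937
Highest score → bacterial.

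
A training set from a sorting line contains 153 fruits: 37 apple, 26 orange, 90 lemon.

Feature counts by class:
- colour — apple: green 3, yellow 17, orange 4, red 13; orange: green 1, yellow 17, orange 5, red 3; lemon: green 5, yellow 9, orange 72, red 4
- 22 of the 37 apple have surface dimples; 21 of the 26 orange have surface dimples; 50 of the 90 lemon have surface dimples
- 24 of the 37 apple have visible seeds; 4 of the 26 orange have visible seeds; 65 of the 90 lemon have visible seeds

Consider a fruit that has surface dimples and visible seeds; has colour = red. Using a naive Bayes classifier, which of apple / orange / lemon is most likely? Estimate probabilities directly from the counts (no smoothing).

apple: (37/153) × (13/37) × (22/37) × (24/37) ≈ 0.0327704
orange: (26/153) × (3/26) × (21/26) × (4/26) ≈ 0.00243648
lemon: (90/153) × (4/90) × (50/90) × (65/90) ≈ 0.0104898
Highest score → apple.

apple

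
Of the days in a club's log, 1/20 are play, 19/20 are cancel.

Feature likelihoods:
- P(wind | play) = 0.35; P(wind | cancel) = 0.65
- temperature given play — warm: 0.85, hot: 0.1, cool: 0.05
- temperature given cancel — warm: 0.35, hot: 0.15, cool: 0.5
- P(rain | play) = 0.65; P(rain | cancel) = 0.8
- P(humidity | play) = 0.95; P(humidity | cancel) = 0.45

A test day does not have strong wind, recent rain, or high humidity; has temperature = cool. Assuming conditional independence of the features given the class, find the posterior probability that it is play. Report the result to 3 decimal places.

0.002

play: 0.05 × (1−0.35) × 0.05 × (1−0.65) × (1−0.95) = 0.0000284375
cancel: 0.95 × (1−0.65) × 0.5 × (1−0.8) × (1−0.45) = 0.0182875
P(play | x) = 0.0000284375 / 0.0183159375 ≈ 0.002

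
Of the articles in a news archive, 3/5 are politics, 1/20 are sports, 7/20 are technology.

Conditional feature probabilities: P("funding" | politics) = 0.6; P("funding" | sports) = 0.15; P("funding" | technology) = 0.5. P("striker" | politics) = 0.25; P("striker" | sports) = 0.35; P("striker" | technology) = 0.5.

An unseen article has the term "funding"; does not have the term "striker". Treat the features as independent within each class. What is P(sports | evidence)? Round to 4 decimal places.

politics: 0.6 × 0.6 × (1−0.25) = 0.27
sports: 0.05 × 0.15 × (1−0.35) = 0.004875
technology: 0.35 × 0.5 × (1−0.5) = 0.0875
P(sports | x) = 0.004875 / 0.362375 ≈ 0.0135

0.0135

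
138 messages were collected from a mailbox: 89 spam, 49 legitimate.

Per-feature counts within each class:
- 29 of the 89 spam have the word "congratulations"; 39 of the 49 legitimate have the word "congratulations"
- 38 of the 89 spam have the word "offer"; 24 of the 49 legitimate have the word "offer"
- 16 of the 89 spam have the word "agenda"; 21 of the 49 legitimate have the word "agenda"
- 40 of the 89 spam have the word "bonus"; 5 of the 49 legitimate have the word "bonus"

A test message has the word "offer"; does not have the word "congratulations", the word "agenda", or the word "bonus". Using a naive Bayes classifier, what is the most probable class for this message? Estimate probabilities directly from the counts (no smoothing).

spam

spam: (89/138) × (60/89) × (38/89) × (73/89) × (49/89) ≈ 0.083831
legitimate: (49/138) × (10/49) × (24/49) × (28/49) × (44/49) ≈ 0.0182119
Highest score → spam.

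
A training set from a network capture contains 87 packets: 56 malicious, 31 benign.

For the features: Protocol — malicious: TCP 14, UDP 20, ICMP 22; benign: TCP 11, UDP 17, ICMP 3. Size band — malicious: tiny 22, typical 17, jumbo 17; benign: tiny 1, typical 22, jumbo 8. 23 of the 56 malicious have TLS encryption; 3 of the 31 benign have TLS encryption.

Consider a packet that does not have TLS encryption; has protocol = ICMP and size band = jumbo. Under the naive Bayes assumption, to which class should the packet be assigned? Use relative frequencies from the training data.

malicious: (56/87) × (22/56) × (17/56) × (33/56) ≈ 0.0452366
benign: (31/87) × (3/31) × (8/31) × (28/31) ≈ 0.0080376
Highest score → malicious.

malicious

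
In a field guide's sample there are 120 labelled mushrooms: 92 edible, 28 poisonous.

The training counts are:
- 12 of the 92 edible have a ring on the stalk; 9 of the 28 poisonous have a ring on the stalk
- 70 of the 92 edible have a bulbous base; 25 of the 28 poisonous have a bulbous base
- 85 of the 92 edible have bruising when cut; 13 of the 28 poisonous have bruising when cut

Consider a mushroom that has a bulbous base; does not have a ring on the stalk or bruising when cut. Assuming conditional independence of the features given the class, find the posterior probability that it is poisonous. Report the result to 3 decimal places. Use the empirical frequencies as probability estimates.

0.662

edible: (92/120) × (80/92) × (70/92) × (7/92) ≈ 0.0385948
poisonous: (28/120) × (19/28) × (25/28) × (15/28) ≈ 0.0757334
P(poisonous | x) = 0.0757334 / 0.1143282 ≈ 0.662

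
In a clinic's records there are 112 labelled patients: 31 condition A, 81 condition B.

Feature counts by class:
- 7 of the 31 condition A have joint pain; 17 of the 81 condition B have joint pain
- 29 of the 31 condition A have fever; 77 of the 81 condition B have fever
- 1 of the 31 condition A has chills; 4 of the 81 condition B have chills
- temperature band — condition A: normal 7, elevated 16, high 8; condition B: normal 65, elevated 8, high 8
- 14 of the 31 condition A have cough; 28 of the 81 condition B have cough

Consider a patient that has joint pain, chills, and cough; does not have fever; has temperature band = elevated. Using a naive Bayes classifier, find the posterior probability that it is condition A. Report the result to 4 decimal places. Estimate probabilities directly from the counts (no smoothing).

0.7058

condition A: (31/112) × (7/31) × (2/31) × (1/31) × (16/31) × (14/31) ≈ 0.0000303187
condition B: (81/112) × (17/81) × (4/81) × (4/81) × (8/81) × (28/81) ≈ 0.0000126374
P(condition A | x) = 0.0000303187 / 0.0000429561 ≈ 0.7058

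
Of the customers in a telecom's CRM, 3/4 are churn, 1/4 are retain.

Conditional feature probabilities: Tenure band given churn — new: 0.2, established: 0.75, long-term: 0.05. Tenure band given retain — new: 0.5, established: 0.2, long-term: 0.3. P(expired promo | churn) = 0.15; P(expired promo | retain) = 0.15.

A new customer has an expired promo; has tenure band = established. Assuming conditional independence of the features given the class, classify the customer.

churn

churn: 0.75 × 0.75 × 0.15 = 0.084375
retain: 0.25 × 0.2 × 0.15 = 0.0075
Highest score → churn.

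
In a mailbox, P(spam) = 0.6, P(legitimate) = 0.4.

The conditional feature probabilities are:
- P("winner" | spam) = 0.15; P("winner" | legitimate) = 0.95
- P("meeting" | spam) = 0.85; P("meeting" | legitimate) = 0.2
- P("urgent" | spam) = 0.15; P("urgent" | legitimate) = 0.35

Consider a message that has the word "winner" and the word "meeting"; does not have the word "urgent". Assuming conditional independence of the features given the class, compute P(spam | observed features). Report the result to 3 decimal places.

spam: 0.6 × 0.15 × 0.85 × (1−0.15) = 0.065025
legitimate: 0.4 × 0.95 × 0.2 × (1−0.35) = 0.0494
P(spam | x) = 0.065025 / 0.114425 ≈ 0.568

0.568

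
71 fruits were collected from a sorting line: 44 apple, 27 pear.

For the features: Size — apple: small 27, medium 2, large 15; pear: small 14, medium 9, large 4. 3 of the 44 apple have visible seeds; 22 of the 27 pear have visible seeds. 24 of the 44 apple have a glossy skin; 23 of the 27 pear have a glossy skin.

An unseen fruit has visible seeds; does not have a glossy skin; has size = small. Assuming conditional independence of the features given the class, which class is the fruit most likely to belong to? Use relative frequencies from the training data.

apple: (44/71) × (27/44) × (3/44) × (20/44) ≈ 0.0117856
pear: (27/71) × (14/27) × (22/27) × (4/27) ≈ 0.0238026
Highest score → pear.

pear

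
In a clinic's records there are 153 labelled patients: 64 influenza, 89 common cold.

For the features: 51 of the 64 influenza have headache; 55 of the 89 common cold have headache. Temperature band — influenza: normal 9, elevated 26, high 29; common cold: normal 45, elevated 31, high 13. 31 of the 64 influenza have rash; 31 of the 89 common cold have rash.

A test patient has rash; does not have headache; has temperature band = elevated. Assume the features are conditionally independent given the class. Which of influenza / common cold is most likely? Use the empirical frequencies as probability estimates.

influenza: (64/153) × (13/64) × (26/64) × (31/64) ≈ 0.0167196
common cold: (89/153) × (34/89) × (31/89) × (31/89) ≈ 0.0269607
Highest score → common cold.

common cold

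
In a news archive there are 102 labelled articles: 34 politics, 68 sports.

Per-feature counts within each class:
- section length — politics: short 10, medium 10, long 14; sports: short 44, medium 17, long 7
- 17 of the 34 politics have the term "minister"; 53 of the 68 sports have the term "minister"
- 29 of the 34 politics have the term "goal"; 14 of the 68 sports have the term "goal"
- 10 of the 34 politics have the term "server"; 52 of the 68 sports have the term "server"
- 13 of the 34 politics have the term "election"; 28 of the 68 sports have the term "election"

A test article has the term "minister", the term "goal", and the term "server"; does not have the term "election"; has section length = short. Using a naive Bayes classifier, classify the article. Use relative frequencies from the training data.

politics: (34/102) × (10/34) × (17/34) × (29/34) × (10/34) × (21/34) ≈ 0.0075954
sports: (68/102) × (44/68) × (53/68) × (14/68) × (52/68) × (40/68) ≈ 0.0311375
Highest score → sports.

sports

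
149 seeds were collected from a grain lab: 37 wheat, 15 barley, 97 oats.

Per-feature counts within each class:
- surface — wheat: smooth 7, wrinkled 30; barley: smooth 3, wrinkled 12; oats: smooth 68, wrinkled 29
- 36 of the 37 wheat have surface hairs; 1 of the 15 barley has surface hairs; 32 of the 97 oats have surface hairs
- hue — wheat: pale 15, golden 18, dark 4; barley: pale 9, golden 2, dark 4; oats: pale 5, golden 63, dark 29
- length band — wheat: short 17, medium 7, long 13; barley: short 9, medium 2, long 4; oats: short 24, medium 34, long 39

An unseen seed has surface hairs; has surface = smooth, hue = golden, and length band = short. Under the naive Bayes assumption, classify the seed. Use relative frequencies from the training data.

oats

wheat: (37/149) × (7/37) × (36/37) × (18/37) × (17/37) ≈ 0.0102172
barley: (15/149) × (3/15) × (1/15) × (2/15) × (9/15) ≈ 0.000107383
oats: (97/149) × (68/97) × (32/97) × (63/97) × (24/97) ≈ 0.0241941
Highest score → oats.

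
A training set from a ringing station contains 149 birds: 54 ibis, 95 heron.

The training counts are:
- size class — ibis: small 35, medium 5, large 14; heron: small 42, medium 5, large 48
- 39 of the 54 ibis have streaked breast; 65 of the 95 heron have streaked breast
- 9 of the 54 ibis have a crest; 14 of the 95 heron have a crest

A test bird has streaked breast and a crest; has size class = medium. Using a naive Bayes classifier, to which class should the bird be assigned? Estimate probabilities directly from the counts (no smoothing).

ibis

ibis: (54/149) × (5/54) × (39/54) × (9/54) ≈ 0.00403927
heron: (95/149) × (5/95) × (65/95) × (14/95) ≈ 0.00338359
Highest score → ibis.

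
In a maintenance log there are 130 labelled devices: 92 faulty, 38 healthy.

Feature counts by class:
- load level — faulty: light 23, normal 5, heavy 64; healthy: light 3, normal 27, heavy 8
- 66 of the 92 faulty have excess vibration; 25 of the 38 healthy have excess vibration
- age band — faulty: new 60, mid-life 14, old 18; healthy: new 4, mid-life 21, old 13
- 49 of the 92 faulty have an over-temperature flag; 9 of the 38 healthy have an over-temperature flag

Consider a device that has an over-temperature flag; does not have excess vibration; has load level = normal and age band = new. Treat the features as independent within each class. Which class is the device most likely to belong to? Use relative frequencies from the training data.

faulty

faulty: (92/130) × (5/92) × (26/92) × (60/92) × (49/92) ≈ 0.00377558
healthy: (38/130) × (27/38) × (13/38) × (4/38) × (9/38) ≈ 0.0017714
Highest score → faulty.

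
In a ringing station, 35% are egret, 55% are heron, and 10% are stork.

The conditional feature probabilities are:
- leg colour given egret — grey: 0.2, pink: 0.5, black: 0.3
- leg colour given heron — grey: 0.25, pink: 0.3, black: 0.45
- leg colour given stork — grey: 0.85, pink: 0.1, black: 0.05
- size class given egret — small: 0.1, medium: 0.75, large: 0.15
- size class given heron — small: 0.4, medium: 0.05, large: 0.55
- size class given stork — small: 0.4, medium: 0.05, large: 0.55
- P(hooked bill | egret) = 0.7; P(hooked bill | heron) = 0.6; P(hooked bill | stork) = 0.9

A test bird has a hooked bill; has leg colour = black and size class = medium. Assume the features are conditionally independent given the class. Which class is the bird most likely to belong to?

egret: 0.35 × 0.3 × 0.75 × 0.7 = 0.055125
heron: 0.55 × 0.45 × 0.05 × 0.6 = 0.007425
stork: 0.1 × 0.05 × 0.05 × 0.9 = 0.000225
Highest score → egret.

egret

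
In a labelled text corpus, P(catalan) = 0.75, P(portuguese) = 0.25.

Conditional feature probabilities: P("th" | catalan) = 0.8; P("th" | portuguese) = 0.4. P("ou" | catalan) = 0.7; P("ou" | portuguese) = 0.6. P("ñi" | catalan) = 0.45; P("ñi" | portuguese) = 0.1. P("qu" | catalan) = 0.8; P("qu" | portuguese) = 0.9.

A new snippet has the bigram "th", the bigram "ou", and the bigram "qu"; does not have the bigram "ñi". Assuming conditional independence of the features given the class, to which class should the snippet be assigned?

catalan: 0.75 × 0.8 × 0.7 × (1−0.45) × 0.8 = 0.1848
portuguese: 0.25 × 0.4 × 0.6 × (1−0.1) × 0.9 = 0.0486
Highest score → catalan.

catalan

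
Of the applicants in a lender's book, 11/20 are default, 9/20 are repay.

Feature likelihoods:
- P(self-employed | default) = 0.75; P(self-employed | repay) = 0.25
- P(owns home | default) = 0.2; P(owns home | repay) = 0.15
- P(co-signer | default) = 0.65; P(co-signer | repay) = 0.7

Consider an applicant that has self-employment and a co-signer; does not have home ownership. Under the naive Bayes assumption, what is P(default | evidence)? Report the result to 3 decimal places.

default: 0.55 × 0.75 × (1−0.2) × 0.65 = 0.2145
repay: 0.45 × 0.25 × (1−0.15) × 0.7 = 0.0669375
P(default | x) = 0.2145 / 0.2814375 ≈ 0.762

0.762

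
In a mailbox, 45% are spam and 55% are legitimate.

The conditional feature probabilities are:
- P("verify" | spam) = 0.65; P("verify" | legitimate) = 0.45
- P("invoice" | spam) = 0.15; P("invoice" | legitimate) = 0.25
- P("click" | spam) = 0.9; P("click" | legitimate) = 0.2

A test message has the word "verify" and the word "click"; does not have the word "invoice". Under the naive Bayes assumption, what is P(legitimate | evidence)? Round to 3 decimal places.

spam: 0.45 × 0.65 × (1−0.15) × 0.9 = 0.2237625
legitimate: 0.55 × 0.45 × (1−0.25) × 0.2 = 0.037125
P(legitimate | x) = 0.037125 / 0.2608875 ≈ 0.142

0.142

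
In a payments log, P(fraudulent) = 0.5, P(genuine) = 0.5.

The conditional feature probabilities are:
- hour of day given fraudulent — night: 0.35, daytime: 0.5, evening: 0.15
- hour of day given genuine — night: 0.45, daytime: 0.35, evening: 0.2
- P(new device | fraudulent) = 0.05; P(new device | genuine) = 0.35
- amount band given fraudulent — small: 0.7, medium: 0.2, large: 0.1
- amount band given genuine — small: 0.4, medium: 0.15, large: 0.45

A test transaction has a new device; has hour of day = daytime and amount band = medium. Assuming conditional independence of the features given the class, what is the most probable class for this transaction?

fraudulent: 0.5 × 0.5 × 0.05 × 0.2 = 0.0025
genuine: 0.5 × 0.35 × 0.35 × 0.15 = 0.0091875
Highest score → genuine.

genuine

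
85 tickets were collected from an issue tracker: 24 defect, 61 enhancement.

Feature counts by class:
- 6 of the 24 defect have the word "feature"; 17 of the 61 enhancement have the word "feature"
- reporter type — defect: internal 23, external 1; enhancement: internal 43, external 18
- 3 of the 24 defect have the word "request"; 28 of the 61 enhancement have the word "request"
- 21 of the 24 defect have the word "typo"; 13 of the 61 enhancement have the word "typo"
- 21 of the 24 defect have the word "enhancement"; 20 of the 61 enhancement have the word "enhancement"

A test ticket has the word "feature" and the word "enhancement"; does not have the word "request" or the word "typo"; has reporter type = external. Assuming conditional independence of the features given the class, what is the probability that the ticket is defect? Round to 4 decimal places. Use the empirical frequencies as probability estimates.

0.0330

defect: (24/85) × (6/24) × (1/24) × (21/24) × (3/24) × (21/24) ≈ 0.00028148
enhancement: (61/85) × (17/61) × (18/61) × (33/61) × (48/61) × (20/61) ≈ 0.00823699
P(defect | x) = 0.00028148 / 0.00851847 ≈ 0.0330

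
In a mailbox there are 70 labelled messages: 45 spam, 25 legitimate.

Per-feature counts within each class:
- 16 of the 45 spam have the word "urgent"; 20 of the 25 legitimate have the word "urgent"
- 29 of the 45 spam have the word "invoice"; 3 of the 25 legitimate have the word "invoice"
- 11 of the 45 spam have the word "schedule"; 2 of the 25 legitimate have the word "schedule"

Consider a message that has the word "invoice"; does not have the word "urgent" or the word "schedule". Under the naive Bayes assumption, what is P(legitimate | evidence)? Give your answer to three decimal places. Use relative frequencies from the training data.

spam: (45/70) × (29/45) × (29/45) × (34/45) ≈ 0.201721
legitimate: (25/70) × (5/25) × (3/25) × (23/25) ≈ 0.00788571
P(legitimate | x) = 0.00788571 / 0.20960671 ≈ 0.038

0.038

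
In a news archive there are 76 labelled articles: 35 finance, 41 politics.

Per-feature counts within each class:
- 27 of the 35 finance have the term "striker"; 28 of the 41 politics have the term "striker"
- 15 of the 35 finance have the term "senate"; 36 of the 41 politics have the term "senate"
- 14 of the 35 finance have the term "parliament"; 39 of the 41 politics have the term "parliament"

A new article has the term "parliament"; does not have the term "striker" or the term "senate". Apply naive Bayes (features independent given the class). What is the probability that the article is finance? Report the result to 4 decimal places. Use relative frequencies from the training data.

finance: (35/76) × (8/35) × (20/35) × (14/35) ≈ 0.0240602
politics: (41/76) × (13/41) × (5/41) × (39/41) ≈ 0.0198425
P(finance | x) = 0.0240602 / 0.0439027 ≈ 0.5480

0.5480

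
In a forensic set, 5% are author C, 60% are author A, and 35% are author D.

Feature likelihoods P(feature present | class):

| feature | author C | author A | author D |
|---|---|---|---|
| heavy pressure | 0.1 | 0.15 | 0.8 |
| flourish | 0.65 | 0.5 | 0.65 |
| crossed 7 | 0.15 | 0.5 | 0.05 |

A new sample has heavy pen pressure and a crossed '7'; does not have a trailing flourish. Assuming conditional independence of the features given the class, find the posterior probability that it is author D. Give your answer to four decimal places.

author C: 0.05 × 0.1 × (1−0.65) × 0.15 = 0.0002625
author A: 0.6 × 0.15 × (1−0.5) × 0.5 = 0.0225
author D: 0.35 × 0.8 × (1−0.65) × 0.05 = 0.0049
P(author D | x) = 0.0049 / 0.0276625 ≈ 0.1771

0.1771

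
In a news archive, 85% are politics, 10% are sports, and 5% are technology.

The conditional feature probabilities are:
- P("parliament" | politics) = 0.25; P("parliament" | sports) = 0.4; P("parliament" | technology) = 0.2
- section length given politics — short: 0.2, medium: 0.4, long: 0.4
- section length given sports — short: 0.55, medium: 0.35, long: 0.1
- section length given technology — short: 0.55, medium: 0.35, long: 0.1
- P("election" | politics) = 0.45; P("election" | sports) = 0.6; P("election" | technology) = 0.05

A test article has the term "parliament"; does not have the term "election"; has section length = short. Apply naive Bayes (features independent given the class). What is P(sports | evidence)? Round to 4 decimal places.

politics: 0.85 × 0.25 × 0.2 × (1−0.45) = 0.023375
sports: 0.1 × 0.4 × 0.55 × (1−0.6) = 0.0088
technology: 0.05 × 0.2 × 0.55 × (1−0.05) = 0.005225
P(sports | x) = 0.0088 / 0.0374 ≈ 0.2353

0.2353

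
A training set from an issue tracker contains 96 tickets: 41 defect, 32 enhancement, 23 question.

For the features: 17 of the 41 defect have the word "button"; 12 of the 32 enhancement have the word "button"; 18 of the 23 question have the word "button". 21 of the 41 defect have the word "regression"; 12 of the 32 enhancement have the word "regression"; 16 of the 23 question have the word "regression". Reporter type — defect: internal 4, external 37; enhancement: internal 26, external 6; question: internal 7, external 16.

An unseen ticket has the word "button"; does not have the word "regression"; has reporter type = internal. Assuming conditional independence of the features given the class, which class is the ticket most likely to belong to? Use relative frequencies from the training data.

enhancement

defect: (41/96) × (17/41) × (20/41) × (4/41) ≈ 0.00842752
enhancement: (32/96) × (12/32) × (20/32) × (26/32) = 0.0634765625
question: (23/96) × (18/23) × (7/23) × (7/23) ≈ 0.0173677
Highest score → enhancement.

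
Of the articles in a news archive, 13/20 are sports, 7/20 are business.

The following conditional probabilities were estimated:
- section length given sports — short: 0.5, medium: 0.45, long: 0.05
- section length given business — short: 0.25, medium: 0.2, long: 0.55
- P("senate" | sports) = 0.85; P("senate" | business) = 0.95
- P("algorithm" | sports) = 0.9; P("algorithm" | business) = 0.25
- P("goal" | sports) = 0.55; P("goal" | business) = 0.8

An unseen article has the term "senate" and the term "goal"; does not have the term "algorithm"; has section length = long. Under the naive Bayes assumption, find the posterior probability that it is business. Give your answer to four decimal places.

sports: 0.65 × 0.05 × 0.85 × (1−0.9) × 0.55 = 0.001519375
business: 0.35 × 0.55 × 0.95 × (1−0.25) × 0.8 = 0.109725
P(business | x) = 0.109725 / 0.111244375 ≈ 0.9863

0.9863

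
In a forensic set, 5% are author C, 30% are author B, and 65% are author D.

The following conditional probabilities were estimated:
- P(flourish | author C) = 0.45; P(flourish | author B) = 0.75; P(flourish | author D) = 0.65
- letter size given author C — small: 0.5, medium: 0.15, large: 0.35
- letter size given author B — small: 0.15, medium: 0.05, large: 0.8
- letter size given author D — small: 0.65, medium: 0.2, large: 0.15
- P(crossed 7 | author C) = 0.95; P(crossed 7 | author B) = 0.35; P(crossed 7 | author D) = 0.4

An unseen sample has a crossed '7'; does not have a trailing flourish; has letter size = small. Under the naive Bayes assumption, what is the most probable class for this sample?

author D

author C: 0.05 × (1−0.45) × 0.5 × 0.95 = 0.0130625
author B: 0.3 × (1−0.75) × 0.15 × 0.35 = 0.0039375
author D: 0.65 × (1−0.65) × 0.65 × 0.4 = 0.05915
Highest score → author D.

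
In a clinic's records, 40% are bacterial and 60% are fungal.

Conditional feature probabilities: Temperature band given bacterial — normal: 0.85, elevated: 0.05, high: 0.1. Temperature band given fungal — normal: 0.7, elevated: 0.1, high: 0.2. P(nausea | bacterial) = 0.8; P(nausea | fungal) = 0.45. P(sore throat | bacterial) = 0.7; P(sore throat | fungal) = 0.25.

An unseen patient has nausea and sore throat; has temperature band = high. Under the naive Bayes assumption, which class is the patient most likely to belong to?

bacterial: 0.4 × 0.1 × 0.8 × 0.7 = 0.0224
fungal: 0.6 × 0.2 × 0.45 × 0.25 = 0.0135
Highest score → bacterial.

bacterial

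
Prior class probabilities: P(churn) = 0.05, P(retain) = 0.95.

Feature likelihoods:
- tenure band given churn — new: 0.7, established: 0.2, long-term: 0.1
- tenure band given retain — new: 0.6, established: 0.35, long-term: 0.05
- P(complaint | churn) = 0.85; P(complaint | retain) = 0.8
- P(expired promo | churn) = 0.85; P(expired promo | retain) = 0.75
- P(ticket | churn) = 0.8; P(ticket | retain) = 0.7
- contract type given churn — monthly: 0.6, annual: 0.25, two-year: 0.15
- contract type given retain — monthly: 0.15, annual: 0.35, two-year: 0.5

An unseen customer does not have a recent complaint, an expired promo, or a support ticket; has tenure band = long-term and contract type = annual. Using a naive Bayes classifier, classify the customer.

retain

churn: 0.05 × 0.1 × (1−0.85) × (1−0.85) × (1−0.8) × 0.25 = 0.000005625
retain: 0.95 × 0.05 × (1−0.8) × (1−0.75) × (1−0.7) × 0.35 = 0.000249375
Highest score → retain.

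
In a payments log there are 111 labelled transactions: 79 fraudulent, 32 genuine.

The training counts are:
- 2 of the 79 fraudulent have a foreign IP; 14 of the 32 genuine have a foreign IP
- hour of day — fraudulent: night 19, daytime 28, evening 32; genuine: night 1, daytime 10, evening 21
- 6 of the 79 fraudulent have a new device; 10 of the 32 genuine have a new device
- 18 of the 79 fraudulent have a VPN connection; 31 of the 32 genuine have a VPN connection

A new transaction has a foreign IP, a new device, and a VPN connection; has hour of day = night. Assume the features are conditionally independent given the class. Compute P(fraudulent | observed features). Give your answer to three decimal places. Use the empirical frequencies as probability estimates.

fraudulent: (79/111) × (2/79) × (19/79) × (6/79) × (18/79) ≈ 0.00007499
genuine: (32/111) × (14/32) × (1/32) × (10/32) × (31/32) ≈ 0.00119321
P(fraudulent | x) = 0.00007499 / 0.0012682 ≈ 0.059

0.059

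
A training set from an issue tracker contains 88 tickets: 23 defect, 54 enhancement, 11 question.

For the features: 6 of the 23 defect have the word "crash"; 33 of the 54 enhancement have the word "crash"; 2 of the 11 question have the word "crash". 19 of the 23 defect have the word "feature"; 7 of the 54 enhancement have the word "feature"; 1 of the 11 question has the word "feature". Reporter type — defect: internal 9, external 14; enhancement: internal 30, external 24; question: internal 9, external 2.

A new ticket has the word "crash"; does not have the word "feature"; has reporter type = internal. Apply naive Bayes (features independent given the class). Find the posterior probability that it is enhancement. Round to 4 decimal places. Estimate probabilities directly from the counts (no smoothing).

0.8938

defect: (23/88) × (6/23) × (4/23) × (9/23) ≈ 0.00463997
enhancement: (54/88) × (33/54) × (47/54) × (30/54) ≈ 0.181327
question: (11/88) × (2/11) × (10/11) × (9/11) ≈ 0.0169046
P(enhancement | x) = 0.181327 / 0.20287157 ≈ 0.8938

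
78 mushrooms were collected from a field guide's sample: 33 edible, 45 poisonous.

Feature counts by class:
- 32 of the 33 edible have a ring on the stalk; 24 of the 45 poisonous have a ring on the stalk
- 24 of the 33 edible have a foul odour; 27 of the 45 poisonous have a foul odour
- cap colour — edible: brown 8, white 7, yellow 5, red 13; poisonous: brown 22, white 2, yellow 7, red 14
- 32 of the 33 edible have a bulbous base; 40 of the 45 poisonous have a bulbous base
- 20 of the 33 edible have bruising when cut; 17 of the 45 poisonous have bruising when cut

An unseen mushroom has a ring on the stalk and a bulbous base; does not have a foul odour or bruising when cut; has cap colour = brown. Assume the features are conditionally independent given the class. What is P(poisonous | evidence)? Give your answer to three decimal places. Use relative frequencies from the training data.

edible: (33/78) × (32/33) × (9/33) × (8/33) × (32/33) × (13/33) ≈ 0.0103616
poisonous: (45/78) × (24/45) × (18/45) × (22/45) × (40/45) × (28/45) ≈ 0.0332797
P(poisonous | x) = 0.0332797 / 0.0436413 ≈ 0.763

0.763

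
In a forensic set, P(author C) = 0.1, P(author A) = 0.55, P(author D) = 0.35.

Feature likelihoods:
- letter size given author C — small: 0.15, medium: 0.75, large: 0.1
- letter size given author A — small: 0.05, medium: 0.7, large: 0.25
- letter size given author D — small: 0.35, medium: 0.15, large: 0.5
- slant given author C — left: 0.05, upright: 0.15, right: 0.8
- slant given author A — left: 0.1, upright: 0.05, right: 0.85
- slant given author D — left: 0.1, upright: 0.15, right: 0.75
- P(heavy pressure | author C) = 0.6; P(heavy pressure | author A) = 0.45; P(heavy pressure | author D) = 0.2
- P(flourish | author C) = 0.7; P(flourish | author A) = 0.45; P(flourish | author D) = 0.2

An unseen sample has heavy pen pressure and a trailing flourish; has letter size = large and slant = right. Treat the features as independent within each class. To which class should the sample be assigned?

author A

author C: 0.1 × 0.1 × 0.8 × 0.6 × 0.7 = 0.00336
author A: 0.55 × 0.25 × 0.85 × 0.45 × 0.45 = 0.0236671875
author D: 0.35 × 0.5 × 0.75 × 0.2 × 0.2 = 0.00525
Highest score → author A.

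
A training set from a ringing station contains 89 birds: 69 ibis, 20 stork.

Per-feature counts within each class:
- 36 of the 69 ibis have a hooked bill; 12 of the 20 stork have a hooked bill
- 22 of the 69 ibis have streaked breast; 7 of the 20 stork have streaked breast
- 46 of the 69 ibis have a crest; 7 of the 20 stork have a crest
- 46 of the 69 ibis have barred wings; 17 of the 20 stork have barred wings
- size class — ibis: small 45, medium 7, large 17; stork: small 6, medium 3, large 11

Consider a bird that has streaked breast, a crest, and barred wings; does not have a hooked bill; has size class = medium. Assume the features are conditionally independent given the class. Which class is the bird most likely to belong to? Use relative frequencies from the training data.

ibis: (69/89) × (33/69) × (22/69) × (46/69) × (46/69) × (7/69) ≈ 0.00533045
stork: (20/89) × (8/20) × (7/20) × (7/20) × (17/20) × (3/20) ≈ 0.00140393
Highest score → ibis.

ibis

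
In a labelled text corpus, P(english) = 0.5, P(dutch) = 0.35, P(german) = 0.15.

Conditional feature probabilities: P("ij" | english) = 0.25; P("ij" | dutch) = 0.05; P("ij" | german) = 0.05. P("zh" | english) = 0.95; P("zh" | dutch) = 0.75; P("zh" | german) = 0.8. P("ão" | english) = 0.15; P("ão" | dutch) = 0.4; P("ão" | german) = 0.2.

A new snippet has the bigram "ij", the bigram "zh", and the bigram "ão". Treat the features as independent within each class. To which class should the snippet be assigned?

english: 0.5 × 0.25 × 0.95 × 0.15 = 0.0178125
dutch: 0.35 × 0.05 × 0.75 × 0.4 = 0.00525
german: 0.15 × 0.05 × 0.8 × 0.2 = 0.0012
Highest score → english.

english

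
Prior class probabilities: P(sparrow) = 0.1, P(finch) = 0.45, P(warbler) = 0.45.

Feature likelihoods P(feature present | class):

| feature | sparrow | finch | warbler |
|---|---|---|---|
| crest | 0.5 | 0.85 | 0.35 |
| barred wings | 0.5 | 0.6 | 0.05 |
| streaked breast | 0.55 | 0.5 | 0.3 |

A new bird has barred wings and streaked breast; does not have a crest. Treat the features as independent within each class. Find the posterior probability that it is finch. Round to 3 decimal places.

0.528

sparrow: 0.1 × (1−0.5) × 0.5 × 0.55 = 0.01375
finch: 0.45 × (1−0.85) × 0.6 × 0.5 = 0.02025
warbler: 0.45 × (1−0.35) × 0.05 × 0.3 = 0.0043875
P(finch | x) = 0.02025 / 0.0383875 ≈ 0.528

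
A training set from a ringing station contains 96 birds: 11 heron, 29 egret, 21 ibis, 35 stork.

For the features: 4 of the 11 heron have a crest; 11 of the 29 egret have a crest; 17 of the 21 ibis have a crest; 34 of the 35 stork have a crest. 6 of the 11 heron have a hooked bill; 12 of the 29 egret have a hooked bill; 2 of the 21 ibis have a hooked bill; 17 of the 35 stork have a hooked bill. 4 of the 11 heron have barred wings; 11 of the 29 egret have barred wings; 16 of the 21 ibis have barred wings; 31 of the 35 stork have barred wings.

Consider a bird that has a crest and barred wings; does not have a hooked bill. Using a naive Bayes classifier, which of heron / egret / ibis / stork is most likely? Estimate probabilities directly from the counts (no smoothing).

stork

heron: (11/96) × (4/11) × (5/11) × (4/11) ≈ 0.00688705
egret: (29/96) × (11/29) × (17/29) × (11/29) ≈ 0.0254781
ibis: (21/96) × (17/21) × (19/21) × (16/21) ≈ 0.122071
stork: (35/96) × (34/35) × (18/35) × (31/35) ≈ 0.161327
Highest score → stork.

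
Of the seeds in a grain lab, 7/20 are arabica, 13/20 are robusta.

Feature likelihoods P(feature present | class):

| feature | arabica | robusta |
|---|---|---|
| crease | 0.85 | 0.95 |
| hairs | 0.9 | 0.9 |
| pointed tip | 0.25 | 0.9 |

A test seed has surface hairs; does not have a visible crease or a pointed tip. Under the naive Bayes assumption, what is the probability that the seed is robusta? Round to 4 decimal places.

0.0762

arabica: 0.35 × (1−0.85) × 0.9 × (1−0.25) = 0.0354375
robusta: 0.65 × (1−0.95) × 0.9 × (1−0.9) = 0.002925
P(robusta | x) = 0.002925 / 0.0383625 ≈ 0.0762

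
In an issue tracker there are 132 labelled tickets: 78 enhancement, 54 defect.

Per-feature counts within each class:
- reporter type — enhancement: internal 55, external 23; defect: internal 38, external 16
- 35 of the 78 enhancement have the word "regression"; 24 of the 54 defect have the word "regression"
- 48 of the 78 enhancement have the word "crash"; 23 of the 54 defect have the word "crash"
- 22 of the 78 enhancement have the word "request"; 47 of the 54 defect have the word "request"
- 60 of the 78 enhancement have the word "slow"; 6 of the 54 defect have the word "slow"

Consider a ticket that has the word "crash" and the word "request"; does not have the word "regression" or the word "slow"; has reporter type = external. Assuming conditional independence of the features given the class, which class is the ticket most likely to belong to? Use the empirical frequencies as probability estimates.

defect

enhancement: (78/132) × (23/78) × (43/78) × (48/78) × (22/78) × (18/78) ≈ 0.00384752
defect: (54/132) × (16/54) × (30/54) × (23/54) × (47/54) × (48/54) ≈ 0.0221901
Highest score → defect.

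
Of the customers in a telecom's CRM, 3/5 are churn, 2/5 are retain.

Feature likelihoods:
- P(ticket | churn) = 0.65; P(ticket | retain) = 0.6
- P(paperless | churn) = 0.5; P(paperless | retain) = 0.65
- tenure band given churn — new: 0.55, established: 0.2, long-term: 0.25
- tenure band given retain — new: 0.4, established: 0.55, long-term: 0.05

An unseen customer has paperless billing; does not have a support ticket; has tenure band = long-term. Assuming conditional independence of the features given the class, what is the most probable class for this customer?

churn: 0.6 × (1−0.65) × 0.5 × 0.25 = 0.02625
retain: 0.4 × (1−0.6) × 0.65 × 0.05 = 0.0052
Highest score → churn.

churn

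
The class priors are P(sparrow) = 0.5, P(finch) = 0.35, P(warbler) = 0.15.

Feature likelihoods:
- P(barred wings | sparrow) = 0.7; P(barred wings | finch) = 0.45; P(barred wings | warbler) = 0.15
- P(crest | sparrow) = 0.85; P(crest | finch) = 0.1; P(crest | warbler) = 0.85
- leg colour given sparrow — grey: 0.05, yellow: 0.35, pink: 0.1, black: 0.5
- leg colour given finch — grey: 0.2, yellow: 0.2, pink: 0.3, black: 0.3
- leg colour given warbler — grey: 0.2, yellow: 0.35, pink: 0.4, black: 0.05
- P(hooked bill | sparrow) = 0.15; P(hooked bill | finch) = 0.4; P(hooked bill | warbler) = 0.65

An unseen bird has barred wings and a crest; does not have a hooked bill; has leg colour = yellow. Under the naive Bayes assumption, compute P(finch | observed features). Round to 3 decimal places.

sparrow: 0.5 × 0.7 × 0.85 × 0.35 × (1−0.15) = 0.08850625
finch: 0.35 × 0.45 × 0.1 × 0.2 × (1−0.4) = 0.00189
warbler: 0.15 × 0.15 × 0.85 × 0.35 × (1−0.65) = 0.0023428125
P(finch | x) = 0.00189 / 0.0927390625 ≈ 0.020

0.020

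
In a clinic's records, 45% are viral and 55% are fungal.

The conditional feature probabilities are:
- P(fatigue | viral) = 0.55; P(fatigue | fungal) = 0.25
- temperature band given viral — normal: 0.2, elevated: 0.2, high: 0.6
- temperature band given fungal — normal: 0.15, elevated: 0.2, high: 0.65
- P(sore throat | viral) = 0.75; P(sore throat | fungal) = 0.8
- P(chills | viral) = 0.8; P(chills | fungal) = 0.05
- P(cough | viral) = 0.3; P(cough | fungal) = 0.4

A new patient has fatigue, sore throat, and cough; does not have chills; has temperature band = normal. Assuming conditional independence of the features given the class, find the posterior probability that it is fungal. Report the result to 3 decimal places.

viral: 0.45 × 0.55 × 0.2 × 0.75 × (1−0.8) × 0.3 = 0.0022275
fungal: 0.55 × 0.25 × 0.15 × 0.8 × (1−0.05) × 0.4 = 0.00627
P(fungal | x) = 0.00627 / 0.0084975 ≈ 0.738

0.738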